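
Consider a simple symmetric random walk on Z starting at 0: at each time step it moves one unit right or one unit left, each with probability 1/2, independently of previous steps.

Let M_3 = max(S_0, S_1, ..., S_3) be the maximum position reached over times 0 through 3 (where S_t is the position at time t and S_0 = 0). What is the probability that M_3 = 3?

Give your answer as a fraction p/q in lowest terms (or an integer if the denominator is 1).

Let M_3 = max(S_0,...,S_3). Use the reflection principle: for j ≥ 1, #{paths with M_3 ≥ j} = #{S_3 ≥ j} + #{S_3 ≥ j+1}.
By reflection, #{M_3 ≥ 3} = #{S_3 ≥ 3} + #{S_3 ≥ 4} = 1 + 0 = 1.
#{M_3 ≥ 4} = #{S_3 ≥ 4} + #{S_3 ≥ 5} = 0 + 0 = 0.
#{M_3 = 3} = 1 - 0 = 1.
P(M_3 = 3) = 1/8 = 1/8

Answer: 1/8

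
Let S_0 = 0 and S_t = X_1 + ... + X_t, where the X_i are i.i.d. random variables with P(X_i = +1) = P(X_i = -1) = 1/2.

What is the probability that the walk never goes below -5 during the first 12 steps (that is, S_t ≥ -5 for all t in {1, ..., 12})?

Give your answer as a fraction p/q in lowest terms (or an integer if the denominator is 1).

Answer: 1859/2048

Derivation:
Let f(t,s) = #length-t paths at position s with S_1..S_t all ≥ -5.
f(t,s) = f(t-1,s-1) + f(t-1,s+1) for s ≥ -5; f(t,s) = 0 for s < -5.
t=0: f(0,0)=1
t=1: f(1,-1)=1 f(1,1)=1
t=2: f(2,-2)=1 f(2,0)=2 f(2,2)=1
t=3: f(3,-3)=1 f(3,-1)=3 f(3,1)=3 f(3,3)=1
t=4: f(4,-4)=1 f(4,-2)=4 f(4,0)=6 f(4,2)=4 f(4,4)=1
t=5: f(5,-5)=1 f(5,-3)=5 f(5,-1)=10 f(5,1)=10 f(5,3)=5 f(5,5)=1
t=6: f(6,-4)=6 f(6,-2)=15 f(6,0)=20 f(6,2)=15 f(6,4)=6 f(6,6)=1
t=7: f(7,-5)=6 f(7,-3)=21 f(7,-1)=35 f(7,1)=35 f(7,3)=21 f(7,5)=7 f(7,7)=1
t=8: f(8,-4)=27 f(8,-2)=56 f(8,0)=70 f(8,2)=56 f(8,4)=28 f(8,6)=8 f(8,8)=1
t=9: f(9,-5)=27 f(9,-3)=83 f(9,-1)=126 f(9,1)=126 f(9,3)=84 f(9,5)=36 f(9,7)=9 f(9,9)=1
t=10: f(10,-4)=110 f(10,-2)=209 f(10,0)=252 f(10,2)=210 f(10,4)=120 f(10,6)=45 f(10,8)=10 f(10,10)=1
t=11: f(11,-5)=110 f(11,-3)=319 f(11,-1)=461 f(11,1)=462 f(11,3)=330 f(11,5)=165 f(11,7)=55 f(11,9)=11 f(11,11)=1
t=12: f(12,-4)=429 f(12,-2)=780 f(12,0)=923 f(12,2)=792 f(12,4)=495 f(12,6)=220 f(12,8)=66 f(12,10)=12 f(12,12)=1
Σ_s f(12,s) = 3718
P = 3718/4096 = 1859/2048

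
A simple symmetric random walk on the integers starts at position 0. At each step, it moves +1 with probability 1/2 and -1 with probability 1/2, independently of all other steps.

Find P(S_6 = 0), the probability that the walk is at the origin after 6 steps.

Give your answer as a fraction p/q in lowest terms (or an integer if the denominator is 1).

Answer: 5/16

Derivation:
To return to 0 after 6 steps: need exactly 3 steps of +1 and 3 of -1.
Favorable paths: C(6,3) = 20
Total paths: 2^6 = 64
P = 20/64 = 5/16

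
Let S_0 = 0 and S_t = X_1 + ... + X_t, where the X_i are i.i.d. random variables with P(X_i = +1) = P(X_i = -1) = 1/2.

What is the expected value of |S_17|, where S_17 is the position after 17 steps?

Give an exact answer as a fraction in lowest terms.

Answer: 109395/32768

Derivation:
S_17 takes values m ≡ 1 (mod 2) with |m| ≤ 17; P(S_17=m) = C(17,(17+m)/2)/2^17.
Total paths: 2^17 = 131072
Distribution: P(S=-17)=1/131072, P(S=-15)=17/131072, P(S=-13)=136/131072, P(S=-11)=680/131072, P(S=-9)=2380/131072, P(S=-7)=6188/131072, P(S=-5)=12376/131072, P(S=-3)=19448/131072, P(S=-1)=24310/131072, P(S=1)=24310/131072, P(S=3)=19448/131072, P(S=5)=12376/131072, P(S=7)=6188/131072, P(S=9)=2380/131072, P(S=11)=680/131072, P(S=13)=136/131072, P(S=15)=17/131072, P(S=17)=1/131072
E[|S_17|] = Σ_m |m|·P(S_17=m) = 437580/131072 = 109395/32768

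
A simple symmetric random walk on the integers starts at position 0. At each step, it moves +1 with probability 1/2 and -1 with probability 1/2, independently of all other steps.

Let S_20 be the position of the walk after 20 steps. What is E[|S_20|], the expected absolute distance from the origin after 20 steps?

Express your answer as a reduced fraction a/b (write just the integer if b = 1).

S_20 takes values m ≡ 0 (mod 2) with |m| ≤ 20; P(S_20=m) = C(20,(20+m)/2)/2^20.
Total paths: 2^20 = 1048576
Distribution: P(S=-20)=1/1048576, P(S=-18)=20/1048576, P(S=-16)=190/1048576, P(S=-14)=1140/1048576, P(S=-12)=4845/1048576, P(S=-10)=15504/1048576, P(S=-8)=38760/1048576, P(S=-6)=77520/1048576, P(S=-4)=125970/1048576, P(S=-2)=167960/1048576, P(S=0)=184756/1048576, P(S=2)=167960/1048576, P(S=4)=125970/1048576, P(S=6)=77520/1048576, P(S=8)=38760/1048576, P(S=10)=15504/1048576, P(S=12)=4845/1048576, P(S=14)=1140/1048576, P(S=16)=190/1048576, P(S=18)=20/1048576, P(S=20)=1/1048576
E[|S_20|] = Σ_m |m|·P(S_20=m) = 3695120/1048576 = 230945/65536

Answer: 230945/65536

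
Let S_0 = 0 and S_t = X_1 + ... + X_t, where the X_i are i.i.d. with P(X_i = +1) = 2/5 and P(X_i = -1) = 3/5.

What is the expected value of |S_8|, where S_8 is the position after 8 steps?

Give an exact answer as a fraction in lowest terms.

S_8 takes values m ≡ 0 (mod 2) with |m| ≤ 8; P(S_8=m) = C(8,(8+m)/2) · (2/5)^((8+m)/2) · (3/5)^((8-m)/2).
Distribution: P(S=-8)=6561/390625, P(S=-6)=34992/390625, P(S=-4)=81648/390625, P(S=-2)=108864/390625, P(S=0)=18144/78125, P(S=2)=48384/390625, P(S=4)=16128/390625, P(S=6)=3072/390625, P(S=8)=256/390625
E[|S_8|] = Σ_m |m|·P(S_8=m) = 197704/78125

Answer: 197704/78125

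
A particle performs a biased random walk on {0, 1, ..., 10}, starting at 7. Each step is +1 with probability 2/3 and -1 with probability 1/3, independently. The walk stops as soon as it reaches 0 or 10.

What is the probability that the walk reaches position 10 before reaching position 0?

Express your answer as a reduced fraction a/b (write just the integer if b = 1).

Answer: 1016/1023

Derivation:
Biased walk: p = 2/3, q = 1/3, r = q/p = 1/2
Gambler's ruin: P(hit 10 before 0 | start at 7) = (1 - r^a)/(1 - r^N)
r^7 = 1/128; r^10 = 1/1024
P = (1 - 1/128) / (1 - 1/1024) = 127/128 / 1023/1024 = 1016/1023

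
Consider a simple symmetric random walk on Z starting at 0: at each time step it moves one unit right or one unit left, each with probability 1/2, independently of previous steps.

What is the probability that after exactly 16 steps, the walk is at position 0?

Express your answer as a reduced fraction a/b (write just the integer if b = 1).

Answer: 6435/32768

Derivation:
To return to 0 after 16 steps: need exactly 8 steps of +1 and 8 of -1.
Favorable paths: C(16,8) = 12870
Total paths: 2^16 = 65536
P = 12870/65536 = 6435/32768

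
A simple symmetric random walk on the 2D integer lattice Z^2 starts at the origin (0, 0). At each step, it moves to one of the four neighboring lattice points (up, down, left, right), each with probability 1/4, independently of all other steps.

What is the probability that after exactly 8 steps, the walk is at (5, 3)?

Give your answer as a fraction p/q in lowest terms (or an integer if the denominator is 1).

Let h be the number of horizontal steps (so 8-h are vertical). To end at (5,3) need (h+5)/2 right-steps and ((8-h)+3)/2 up-steps.
Sum over h with 5 ≤ h ≤ 5, h ≡ 1 (mod 2), 8-h ≡ 1 (mod 2):
h=5: C(8,5)·C(5,5)·C(3,3) = 56·1·1 = 56
Total favorable: 56
Total paths: 4^8 = 65536
P = 56/65536 = 7/8192

Answer: 7/8192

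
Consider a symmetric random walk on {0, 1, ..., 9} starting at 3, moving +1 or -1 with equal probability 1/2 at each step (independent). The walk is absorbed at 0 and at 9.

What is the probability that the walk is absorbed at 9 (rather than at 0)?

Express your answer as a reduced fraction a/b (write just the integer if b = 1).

Answer: 1/3

Derivation:
Symmetric walk (p = 1/2): the harmonic-function argument gives P(hit 9 before 0 | start at 3) = a/N.
P = 3/9 = 1/3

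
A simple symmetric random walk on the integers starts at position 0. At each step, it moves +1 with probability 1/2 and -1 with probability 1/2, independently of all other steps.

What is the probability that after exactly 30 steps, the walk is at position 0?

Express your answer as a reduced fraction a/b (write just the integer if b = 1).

Answer: 9694845/67108864

Derivation:
To return to 0 after 30 steps: need exactly 15 steps of +1 and 15 of -1.
Favorable paths: C(30,15) = 155117520
Total paths: 2^30 = 1073741824
P = 155117520/1073741824 = 9694845/67108864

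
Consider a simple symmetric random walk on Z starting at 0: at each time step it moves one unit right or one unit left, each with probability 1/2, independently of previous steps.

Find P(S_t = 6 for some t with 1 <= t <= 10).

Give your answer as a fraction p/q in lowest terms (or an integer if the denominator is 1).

Count via complement. Let g(t,s) = #length-t paths at position s with S_1..S_t all ≠ 6.
g(t,s) = g(t-1,s-1) + g(t-1,s+1) for s ≠ 6; g(t,6) = 0.
t=0: g(0,0)=1
t=1: g(1,-1)=1 g(1,1)=1
t=2: g(2,-2)=1 g(2,0)=2 g(2,2)=1
t=3: g(3,-3)=1 g(3,-1)=3 g(3,1)=3 g(3,3)=1
t=4: g(4,-4)=1 g(4,-2)=4 g(4,0)=6 g(4,2)=4 g(4,4)=1
t=5: g(5,-5)=1 g(5,-3)=5 g(5,-1)=10 g(5,1)=10 g(5,3)=5 g(5,5)=1
t=6: g(6,-6)=1 g(6,-4)=6 g(6,-2)=15 g(6,0)=20 g(6,2)=15 g(6,4)=6
t=7: g(7,-7)=1 g(7,-5)=7 g(7,-3)=21 g(7,-1)=35 g(7,1)=35 g(7,3)=21 g(7,5)=6
t=8: g(8,-8)=1 g(8,-6)=8 g(8,-4)=28 g(8,-2)=56 g(8,0)=70 g(8,2)=56 g(8,4)=27
t=9: g(9,-9)=1 g(9,-7)=9 g(9,-5)=36 g(9,-3)=84 g(9,-1)=126 g(9,1)=126 g(9,3)=83 g(9,5)=27
t=10: g(10,-10)=1 g(10,-8)=10 g(10,-6)=45 g(10,-4)=120 g(10,-2)=210 g(10,0)=252 g(10,2)=209 g(10,4)=110
Paths never hitting 6: Σ_s g(10,s) = 957
Paths hitting 6: 2^10 - 957 = 67
P = 67/1024 = 67/1024

Answer: 67/1024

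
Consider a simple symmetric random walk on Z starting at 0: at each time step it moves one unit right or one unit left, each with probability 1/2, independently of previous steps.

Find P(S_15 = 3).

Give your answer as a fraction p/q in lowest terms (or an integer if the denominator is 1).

Answer: 5005/32768

Derivation:
To reach position 3 after 15 steps: need 9 steps of +1 and 6 of -1.
Favorable paths: C(15,9) = 5005
Total paths: 2^15 = 32768
P = 5005/32768 = 5005/32768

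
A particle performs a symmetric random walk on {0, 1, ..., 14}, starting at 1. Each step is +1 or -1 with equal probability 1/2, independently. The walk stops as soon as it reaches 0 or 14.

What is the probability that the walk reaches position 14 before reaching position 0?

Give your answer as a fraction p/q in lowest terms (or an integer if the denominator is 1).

Symmetric walk (p = 1/2): the harmonic-function argument gives P(hit 14 before 0 | start at 1) = a/N.
P = 1/14 = 1/14

Answer: 1/14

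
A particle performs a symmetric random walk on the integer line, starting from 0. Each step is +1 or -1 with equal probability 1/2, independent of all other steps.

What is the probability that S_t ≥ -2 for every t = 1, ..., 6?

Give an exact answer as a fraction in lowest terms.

Let f(t,s) = #length-t paths at position s with S_1..S_t all ≥ -2.
f(t,s) = f(t-1,s-1) + f(t-1,s+1) for s ≥ -2; f(t,s) = 0 for s < -2.
t=0: f(0,0)=1
t=1: f(1,-1)=1 f(1,1)=1
t=2: f(2,-2)=1 f(2,0)=2 f(2,2)=1
t=3: f(3,-1)=3 f(3,1)=3 f(3,3)=1
t=4: f(4,-2)=3 f(4,0)=6 f(4,2)=4 f(4,4)=1
t=5: f(5,-1)=9 f(5,1)=10 f(5,3)=5 f(5,5)=1
t=6: f(6,-2)=9 f(6,0)=19 f(6,2)=15 f(6,4)=6 f(6,6)=1
Σ_s f(6,s) = 50
P = 50/64 = 25/32

Answer: 25/32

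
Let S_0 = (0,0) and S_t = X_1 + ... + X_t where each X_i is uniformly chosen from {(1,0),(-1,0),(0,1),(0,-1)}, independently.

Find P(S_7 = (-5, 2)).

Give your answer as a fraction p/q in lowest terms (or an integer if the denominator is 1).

Let h be the number of horizontal steps (so 7-h are vertical). To end at (-5,2) need (h-5)/2 right-steps and ((7-h)+2)/2 up-steps.
Sum over h with 5 ≤ h ≤ 5, h ≡ 1 (mod 2), 7-h ≡ 0 (mod 2):
h=5: C(7,5)·C(5,0)·C(2,2) = 21·1·1 = 21
Total favorable: 21
Total paths: 4^7 = 16384
P = 21/16384 = 21/16384

Answer: 21/16384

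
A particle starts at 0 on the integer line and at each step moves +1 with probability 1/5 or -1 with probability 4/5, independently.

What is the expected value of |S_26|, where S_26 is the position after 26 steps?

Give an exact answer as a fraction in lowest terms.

Answer: 23246801104062512314/1490116119384765625

Derivation:
S_26 takes values m ≡ 0 (mod 2) with |m| ≤ 26; P(S_26=m) = C(26,(26+m)/2) · (1/5)^((26+m)/2) · (4/5)^((26-m)/2).
Distribution: P(S=-26)=4503599627370496/1490116119384765625, P(S=-24)=29273397577908224/1490116119384765625, P(S=-22)=3659174697238528/59604644775390625, P(S=-20)=7318349394477056/59604644775390625, P(S=-18)=10520127254560768/59604644775390625, P(S=-16)=57860699900084224/298023223876953125, P(S=-14)=50628112412573696/298023223876953125, P(S=-12)=7232587487510528/59604644775390625, P(S=-10)=4294348820709376/59604644775390625, P(S=-8)=2147174410354688/59604644775390625, P(S=-6)=4562745622003712/298023223876953125, P(S=-4)=1659180226183168/298023223876953125, P(S=-2)=103698764136448/59604644775390625, P(S=0)=27918898036736/59604644775390625, P(S=2)=6481172758528/59604644775390625, P(S=4)=6481172758528/298023223876953125, P(S=6)=1113951567872/298023223876953125, P(S=8)=32763281408/59604644775390625, P(S=10)=4095410176/59604644775390625, P(S=12)=431095808/59604644775390625, P(S=14)=188604416/298023223876953125, P(S=16)=13471744/298023223876953125, P(S=18)=153088/59604644775390625, P(S=20)=6656/59604644775390625, P(S=22)=208/59604644775390625, P(S=24)=104/1490116119384765625, P(S=26)=1/1490116119384765625
E[|S_26|] = Σ_m |m|·P(S_26=m) = 23246801104062512314/1490116119384765625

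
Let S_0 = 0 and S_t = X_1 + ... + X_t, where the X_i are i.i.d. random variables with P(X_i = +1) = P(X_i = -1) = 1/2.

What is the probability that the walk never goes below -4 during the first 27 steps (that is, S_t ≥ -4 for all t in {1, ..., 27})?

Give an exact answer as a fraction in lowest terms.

Let f(t,s) = #length-t paths at position s with S_1..S_t all ≥ -4.
f(t,s) = f(t-1,s-1) + f(t-1,s+1) for s ≥ -4; f(t,s) = 0 for s < -4.
t=0: f(0,0)=1
t=1: f(1,-1)=1 f(1,1)=1
t=2: f(2,-2)=1 f(2,0)=2 f(2,2)=1
t=3: f(3,-3)=1 f(3,-1)=3 f(3,1)=3 f(3,3)=1
t=4: f(4,-4)=1 f(4,-2)=4 f(4,0)=6 f(4,2)=4 f(4,4)=1
t=5: f(5,-3)=5 f(5,-1)=10 f(5,1)=10 f(5,3)=5 f(5,5)=1
t=6: f(6,-4)=5 f(6,-2)=15 f(6,0)=20 f(6,2)=15 f(6,4)=6 f(6,6)=1
t=7: f(7,-3)=20 f(7,-1)=35 f(7,1)=35 f(7,3)=21 f(7,5)=7 f(7,7)=1
t=8: f(8,-4)=20 f(8,-2)=55 f(8,0)=70 f(8,2)=56 f(8,4)=28 f(8,6)=8 f(8,8)=1
t=9: f(9,-3)=75 f(9,-1)=125 f(9,1)=126 f(9,3)=84 f(9,5)=36 f(9,7)=9 f(9,9)=1
t=10: f(10,-4)=75 f(10,-2)=200 f(10,0)=251 f(10,2)=210 f(10,4)=120 f(10,6)=45 f(10,8)=10 f(10,10)=1
t=11: f(11,-3)=275 f(11,-1)=451 f(11,1)=461 f(11,3)=330 f(11,5)=165 f(11,7)=55 f(11,9)=11 f(11,11)=1
t=12: f(12,-4)=275 f(12,-2)=726 f(12,0)=912 f(12,2)=791 f(12,4)=495 f(12,6)=220 f(12,8)=66 f(12,10)=12 f(12,12)=1
t=13: f(13,-3)=1001 f(13,-1)=1638 f(13,1)=1703 f(13,3)=1286 f(13,5)=715 f(13,7)=286 f(13,9)=78 f(13,11)=13 f(13,13)=1
t=14: f(14,-4)=1001 f(14,-2)=2639 f(14,0)=3341 f(14,2)=2989 f(14,4)=2001 f(14,6)=1001 f(14,8)=364 f(14,10)=91 f(14,12)=14 f(14,14)=1
t=15: f(15,-3)=3640 f(15,-1)=5980 f(15,1)=6330 f(15,3)=4990 f(15,5)=3002 f(15,7)=1365 f(15,9)=455 f(15,11)=105 f(15,13)=15 f(15,15)=1
t=16: f(16,-4)=3640 f(16,-2)=9620 f(16,0)=12310 f(16,2)=11320 f(16,4)=7992 f(16,6)=4367 f(16,8)=1820 f(16,10)=560 f(16,12)=120 f(16,14)=16 f(16,16)=1
t=17: f(17,-3)=13260 f(17,-1)=21930 f(17,1)=23630 f(17,3)=19312 f(17,5)=12359 f(17,7)=6187 f(17,9)=2380 f(17,11)=680 f(17,13)=136 f(17,15)=17 f(17,17)=1
t=18: f(18,-4)=13260 f(18,-2)=35190 f(18,0)=45560 f(18,2)=42942 f(18,4)=31671 f(18,6)=18546 f(18,8)=8567 f(18,10)=3060 f(18,12)=816 f(18,14)=153 f(18,16)=18 f(18,18)=1
t=19: f(19,-3)=48450 f(19,-1)=80750 f(19,1)=88502 f(19,3)=74613 f(19,5)=50217 f(19,7)=27113 f(19,9)=11627 f(19,11)=3876 f(19,13)=969 f(19,15)=171 f(19,17)=19 f(19,19)=1
t=20: f(20,-4)=48450 f(20,-2)=129200 f(20,0)=169252 f(20,2)=163115 f(20,4)=124830 f(20,6)=77330 f(20,8)=38740 f(20,10)=15503 f(20,12)=4845 f(20,14)=1140 f(20,16)=190 f(20,18)=20 f(20,20)=1
t=21: f(21,-3)=177650 f(21,-1)=298452 f(21,1)=332367 f(21,3)=287945 f(21,5)=202160 f(21,7)=116070 f(21,9)=54243 f(21,11)=20348 f(21,13)=5985 f(21,15)=1330 f(21,17)=210 f(21,19)=21 f(21,21)=1
t=22: f(22,-4)=177650 f(22,-2)=476102 f(22,0)=630819 f(22,2)=620312 f(22,4)=490105 f(22,6)=318230 f(22,8)=170313 f(22,10)=74591 f(22,12)=26333 f(22,14)=7315 f(22,16)=1540 f(22,18)=231 f(22,20)=22 f(22,22)=1
t=23: f(23,-3)=653752 f(23,-1)=1106921 f(23,1)=1251131 f(23,3)=1110417 f(23,5)=808335 f(23,7)=488543 f(23,9)=244904 f(23,11)=100924 f(23,13)=33648 f(23,15)=8855 f(23,17)=1771 f(23,19)=253 f(23,21)=23 f(23,23)=1
t=24: f(24,-4)=653752 f(24,-2)=1760673 f(24,0)=2358052 f(24,2)=2361548 f(24,4)=1918752 f(24,6)=1296878 f(24,8)=733447 f(24,10)=345828 f(24,12)=134572 f(24,14)=42503 f(24,16)=10626 f(24,18)=2024 f(24,20)=276 f(24,22)=24 f(24,24)=1
t=25: f(25,-3)=2414425 f(25,-1)=4118725 f(25,1)=4719600 f(25,3)=4280300 f(25,5)=3215630 f(25,7)=2030325 f(25,9)=1079275 f(25,11)=480400 f(25,13)=177075 f(25,15)=53129 f(25,17)=12650 f(25,19)=2300 f(25,21)=300 f(25,23)=25 f(25,25)=1
t=26: f(26,-4)=2414425 f(26,-2)=6533150 f(26,0)=8838325 f(26,2)=8999900 f(26,4)=7495930 f(26,6)=5245955 f(26,8)=3109600 f(26,10)=1559675 f(26,12)=657475 f(26,14)=230204 f(26,16)=65779 f(26,18)=14950 f(26,20)=2600 f(26,22)=325 f(26,24)=26 f(26,26)=1
t=27: f(27,-3)=8947575 f(27,-1)=15371475 f(27,1)=17838225 f(27,3)=16495830 f(27,5)=12741885 f(27,7)=8355555 f(27,9)=4669275 f(27,11)=2217150 f(27,13)=887679 f(27,15)=295983 f(27,17)=80729 f(27,19)=17550 f(27,21)=2925 f(27,23)=351 f(27,25)=27 f(27,27)=1
Σ_s f(27,s) = 87922215
P = 87922215/134217728 = 87922215/134217728

Answer: 87922215/134217728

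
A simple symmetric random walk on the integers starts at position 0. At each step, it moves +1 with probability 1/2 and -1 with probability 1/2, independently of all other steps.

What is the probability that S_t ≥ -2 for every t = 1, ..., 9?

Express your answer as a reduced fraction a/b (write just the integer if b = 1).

Answer: 21/32

Derivation:
Let f(t,s) = #length-t paths at position s with S_1..S_t all ≥ -2.
f(t,s) = f(t-1,s-1) + f(t-1,s+1) for s ≥ -2; f(t,s) = 0 for s < -2.
t=0: f(0,0)=1
t=1: f(1,-1)=1 f(1,1)=1
t=2: f(2,-2)=1 f(2,0)=2 f(2,2)=1
t=3: f(3,-1)=3 f(3,1)=3 f(3,3)=1
t=4: f(4,-2)=3 f(4,0)=6 f(4,2)=4 f(4,4)=1
t=5: f(5,-1)=9 f(5,1)=10 f(5,3)=5 f(5,5)=1
t=6: f(6,-2)=9 f(6,0)=19 f(6,2)=15 f(6,4)=6 f(6,6)=1
t=7: f(7,-1)=28 f(7,1)=34 f(7,3)=21 f(7,5)=7 f(7,7)=1
t=8: f(8,-2)=28 f(8,0)=62 f(8,2)=55 f(8,4)=28 f(8,6)=8 f(8,8)=1
t=9: f(9,-1)=90 f(9,1)=117 f(9,3)=83 f(9,5)=36 f(9,7)=9 f(9,9)=1
Σ_s f(9,s) = 336
P = 336/512 = 21/32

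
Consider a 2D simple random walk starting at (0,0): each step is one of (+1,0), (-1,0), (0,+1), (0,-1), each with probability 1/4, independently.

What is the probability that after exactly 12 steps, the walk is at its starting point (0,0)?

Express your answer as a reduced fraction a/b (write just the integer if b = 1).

Let h be the number of horizontal steps (so 12-h are vertical). To end at (0,0) need (h+0)/2 right-steps and ((12-h)+0)/2 up-steps.
Sum over h with 0 ≤ h ≤ 12, h ≡ 0 (mod 2), 12-h ≡ 0 (mod 2):
h=0: C(12,0)·C(0,0)·C(12,6) = 1·1·924 = 924
h=2: C(12,2)·C(2,1)·C(10,5) = 66·2·252 = 33264
h=4: C(12,4)·C(4,2)·C(8,4) = 495·6·70 = 207900
h=6: C(12,6)·C(6,3)·C(6,3) = 924·20·20 = 369600
h=8: C(12,8)·C(8,4)·C(4,2) = 495·70·6 = 207900
h=10: C(12,10)·C(10,5)·C(2,1) = 66·252·2 = 33264
h=12: C(12,12)·C(12,6)·C(0,0) = 1·924·1 = 924
Total favorable: 853776
Total paths: 4^12 = 16777216
P = 853776/16777216 = 53361/1048576

Answer: 53361/1048576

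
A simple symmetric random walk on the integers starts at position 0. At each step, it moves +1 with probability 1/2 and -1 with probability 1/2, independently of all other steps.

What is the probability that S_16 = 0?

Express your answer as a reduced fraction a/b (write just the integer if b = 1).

Answer: 6435/32768

Derivation:
To return to 0 after 16 steps: need exactly 8 steps of +1 and 8 of -1.
Favorable paths: C(16,8) = 12870
Total paths: 2^16 = 65536
P = 12870/65536 = 6435/32768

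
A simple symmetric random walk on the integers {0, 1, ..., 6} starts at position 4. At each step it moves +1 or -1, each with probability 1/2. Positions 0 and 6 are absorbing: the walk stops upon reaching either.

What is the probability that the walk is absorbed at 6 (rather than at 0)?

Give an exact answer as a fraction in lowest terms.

Answer: 2/3

Derivation:
Symmetric walk (p = 1/2): the harmonic-function argument gives P(hit 6 before 0 | start at 4) = a/N.
P = 4/6 = 2/3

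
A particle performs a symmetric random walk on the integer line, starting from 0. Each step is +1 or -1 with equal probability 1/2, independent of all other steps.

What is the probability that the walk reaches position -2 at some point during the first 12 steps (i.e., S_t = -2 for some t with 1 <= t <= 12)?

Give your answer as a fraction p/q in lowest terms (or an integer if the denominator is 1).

Count via complement. Let g(t,s) = #length-t paths at position s with S_1..S_t all ≠ -2.
g(t,s) = g(t-1,s-1) + g(t-1,s+1) for s ≠ -2; g(t,-2) = 0.
t=0: g(0,0)=1
t=1: g(1,-1)=1 g(1,1)=1
t=2: g(2,0)=2 g(2,2)=1
t=3: g(3,-1)=2 g(3,1)=3 g(3,3)=1
t=4: g(4,0)=5 g(4,2)=4 g(4,4)=1
t=5: g(5,-1)=5 g(5,1)=9 g(5,3)=5 g(5,5)=1
t=6: g(6,0)=14 g(6,2)=14 g(6,4)=6 g(6,6)=1
t=7: g(7,-1)=14 g(7,1)=28 g(7,3)=20 g(7,5)=7 g(7,7)=1
t=8: g(8,0)=42 g(8,2)=48 g(8,4)=27 g(8,6)=8 g(8,8)=1
t=9: g(9,-1)=42 g(9,1)=90 g(9,3)=75 g(9,5)=35 g(9,7)=9 g(9,9)=1
t=10: g(10,0)=132 g(10,2)=165 g(10,4)=110 g(10,6)=44 g(10,8)=10 g(10,10)=1
t=11: g(11,-1)=132 g(11,1)=297 g(11,3)=275 g(11,5)=154 g(11,7)=54 g(11,9)=11 g(11,11)=1
t=12: g(12,0)=429 g(12,2)=572 g(12,4)=429 g(12,6)=208 g(12,8)=65 g(12,10)=12 g(12,12)=1
Paths never hitting -2: Σ_s g(12,s) = 1716
Paths hitting -2: 2^12 - 1716 = 2380
P = 2380/4096 = 595/1024

Answer: 595/1024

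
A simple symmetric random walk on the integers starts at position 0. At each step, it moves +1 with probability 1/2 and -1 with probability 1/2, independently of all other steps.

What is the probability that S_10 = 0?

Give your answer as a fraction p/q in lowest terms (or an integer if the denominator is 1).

To return to 0 after 10 steps: need exactly 5 steps of +1 and 5 of -1.
Favorable paths: C(10,5) = 252
Total paths: 2^10 = 1024
P = 252/1024 = 63/256

Answer: 63/256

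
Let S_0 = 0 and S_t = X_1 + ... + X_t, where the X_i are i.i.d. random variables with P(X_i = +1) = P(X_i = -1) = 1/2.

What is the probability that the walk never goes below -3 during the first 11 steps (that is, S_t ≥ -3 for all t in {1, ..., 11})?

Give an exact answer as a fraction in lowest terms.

Let f(t,s) = #length-t paths at position s with S_1..S_t all ≥ -3.
f(t,s) = f(t-1,s-1) + f(t-1,s+1) for s ≥ -3; f(t,s) = 0 for s < -3.
t=0: f(0,0)=1
t=1: f(1,-1)=1 f(1,1)=1
t=2: f(2,-2)=1 f(2,0)=2 f(2,2)=1
t=3: f(3,-3)=1 f(3,-1)=3 f(3,1)=3 f(3,3)=1
t=4: f(4,-2)=4 f(4,0)=6 f(4,2)=4 f(4,4)=1
t=5: f(5,-3)=4 f(5,-1)=10 f(5,1)=10 f(5,3)=5 f(5,5)=1
t=6: f(6,-2)=14 f(6,0)=20 f(6,2)=15 f(6,4)=6 f(6,6)=1
t=7: f(7,-3)=14 f(7,-1)=34 f(7,1)=35 f(7,3)=21 f(7,5)=7 f(7,7)=1
t=8: f(8,-2)=48 f(8,0)=69 f(8,2)=56 f(8,4)=28 f(8,6)=8 f(8,8)=1
t=9: f(9,-3)=48 f(9,-1)=117 f(9,1)=125 f(9,3)=84 f(9,5)=36 f(9,7)=9 f(9,9)=1
t=10: f(10,-2)=165 f(10,0)=242 f(10,2)=209 f(10,4)=120 f(10,6)=45 f(10,8)=10 f(10,10)=1
t=11: f(11,-3)=165 f(11,-1)=407 f(11,1)=451 f(11,3)=329 f(11,5)=165 f(11,7)=55 f(11,9)=11 f(11,11)=1
Σ_s f(11,s) = 1584
P = 1584/2048 = 99/128

Answer: 99/128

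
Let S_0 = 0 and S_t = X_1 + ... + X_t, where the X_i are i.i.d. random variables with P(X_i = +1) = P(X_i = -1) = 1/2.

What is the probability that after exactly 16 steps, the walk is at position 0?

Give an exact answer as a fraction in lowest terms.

Answer: 6435/32768

Derivation:
To return to 0 after 16 steps: need exactly 8 steps of +1 and 8 of -1.
Favorable paths: C(16,8) = 12870
Total paths: 2^16 = 65536
P = 12870/65536 = 6435/32768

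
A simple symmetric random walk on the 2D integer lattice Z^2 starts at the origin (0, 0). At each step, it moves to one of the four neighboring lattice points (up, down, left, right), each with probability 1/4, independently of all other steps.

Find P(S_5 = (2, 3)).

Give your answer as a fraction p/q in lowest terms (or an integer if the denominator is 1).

Answer: 5/512

Derivation:
Let h be the number of horizontal steps (so 5-h are vertical). To end at (2,3) need (h+2)/2 right-steps and ((5-h)+3)/2 up-steps.
Sum over h with 2 ≤ h ≤ 2, h ≡ 0 (mod 2), 5-h ≡ 1 (mod 2):
h=2: C(5,2)·C(2,2)·C(3,3) = 10·1·1 = 10
Total favorable: 10
Total paths: 4^5 = 1024
P = 10/1024 = 5/512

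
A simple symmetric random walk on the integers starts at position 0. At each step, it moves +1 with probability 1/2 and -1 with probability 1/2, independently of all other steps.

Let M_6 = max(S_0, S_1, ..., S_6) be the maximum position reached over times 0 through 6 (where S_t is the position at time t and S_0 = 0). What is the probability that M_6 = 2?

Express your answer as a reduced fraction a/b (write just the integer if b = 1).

Answer: 15/64

Derivation:
Let M_6 = max(S_0,...,S_6). Use the reflection principle: for j ≥ 1, #{paths with M_6 ≥ j} = #{S_6 ≥ j} + #{S_6 ≥ j+1}.
By reflection, #{M_6 ≥ 2} = #{S_6 ≥ 2} + #{S_6 ≥ 3} = 22 + 7 = 29.
#{M_6 ≥ 3} = #{S_6 ≥ 3} + #{S_6 ≥ 4} = 7 + 7 = 14.
#{M_6 = 2} = 29 - 14 = 15.
P(M_6 = 2) = 15/64 = 15/64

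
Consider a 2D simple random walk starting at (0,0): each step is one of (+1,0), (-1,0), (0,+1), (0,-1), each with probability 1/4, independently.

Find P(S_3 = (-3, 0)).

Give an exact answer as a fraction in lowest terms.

Answer: 1/64

Derivation:
Let h be the number of horizontal steps (so 3-h are vertical). To end at (-3,0) need (h-3)/2 right-steps and ((3-h)+0)/2 up-steps.
Sum over h with 3 ≤ h ≤ 3, h ≡ 1 (mod 2), 3-h ≡ 0 (mod 2):
h=3: C(3,3)·C(3,0)·C(0,0) = 1·1·1 = 1
Total favorable: 1
Total paths: 4^3 = 64
P = 1/64 = 1/64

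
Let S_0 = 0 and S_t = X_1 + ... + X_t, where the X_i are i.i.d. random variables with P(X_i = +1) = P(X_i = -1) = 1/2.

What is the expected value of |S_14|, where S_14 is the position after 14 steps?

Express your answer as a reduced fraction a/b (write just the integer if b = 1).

S_14 takes values m ≡ 0 (mod 2) with |m| ≤ 14; P(S_14=m) = C(14,(14+m)/2)/2^14.
Total paths: 2^14 = 16384
Distribution: P(S=-14)=1/16384, P(S=-12)=14/16384, P(S=-10)=91/16384, P(S=-8)=364/16384, P(S=-6)=1001/16384, P(S=-4)=2002/16384, P(S=-2)=3003/16384, P(S=0)=3432/16384, P(S=2)=3003/16384, P(S=4)=2002/16384, P(S=6)=1001/16384, P(S=8)=364/16384, P(S=10)=91/16384, P(S=12)=14/16384, P(S=14)=1/16384
E[|S_14|] = Σ_m |m|·P(S_14=m) = 48048/16384 = 3003/1024

Answer: 3003/1024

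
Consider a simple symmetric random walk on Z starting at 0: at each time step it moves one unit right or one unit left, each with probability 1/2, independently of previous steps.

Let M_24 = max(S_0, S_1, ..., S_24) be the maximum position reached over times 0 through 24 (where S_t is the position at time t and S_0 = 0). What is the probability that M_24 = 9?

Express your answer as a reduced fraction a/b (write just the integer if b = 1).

Answer: 43263/2097152

Derivation:
Let M_24 = max(S_0,...,S_24). Use the reflection principle: for j ≥ 1, #{paths with M_24 ≥ j} = #{S_24 ≥ j} + #{S_24 ≥ j+1}.
By reflection, #{M_24 ≥ 9} = #{S_24 ≥ 9} + #{S_24 ≥ 10} = 536155 + 536155 = 1072310.
#{M_24 ≥ 10} = #{S_24 ≥ 10} + #{S_24 ≥ 11} = 536155 + 190051 = 726206.
#{M_24 = 9} = 1072310 - 726206 = 346104.
P(M_24 = 9) = 346104/16777216 = 43263/2097152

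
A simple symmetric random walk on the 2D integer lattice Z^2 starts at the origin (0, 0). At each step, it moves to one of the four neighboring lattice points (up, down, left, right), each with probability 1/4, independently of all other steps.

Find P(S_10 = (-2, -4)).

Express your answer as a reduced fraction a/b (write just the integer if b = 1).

Answer: 4725/524288

Derivation:
Let h be the number of horizontal steps (so 10-h are vertical). To end at (-2,-4) need (h-2)/2 right-steps and ((10-h)-4)/2 up-steps.
Sum over h with 2 ≤ h ≤ 6, h ≡ 0 (mod 2), 10-h ≡ 0 (mod 2):
h=2: C(10,2)·C(2,0)·C(8,2) = 45·1·28 = 1260
h=4: C(10,4)·C(4,1)·C(6,1) = 210·4·6 = 5040
h=6: C(10,6)·C(6,2)·C(4,0) = 210·15·1 = 3150
Total favorable: 9450
Total paths: 4^10 = 1048576
P = 9450/1048576 = 4725/524288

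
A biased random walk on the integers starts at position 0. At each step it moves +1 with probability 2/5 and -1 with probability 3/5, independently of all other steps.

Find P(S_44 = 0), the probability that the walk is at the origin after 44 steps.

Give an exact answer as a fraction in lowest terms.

To be at 0 after 44 steps: need exactly 22 steps of +1 and 22 of -1.
Number of such sequences: C(44,22) = 2104098963720
Each has probability (2/5)^22 · (3/5)^22 = 131621703842267136/5684341886080801486968994140625
P = 2104098963720 · 131621703842267136/5684341886080801486968994140625 = 55389018131515004638602461184/1136868377216160297393798828125

Answer: 55389018131515004638602461184/1136868377216160297393798828125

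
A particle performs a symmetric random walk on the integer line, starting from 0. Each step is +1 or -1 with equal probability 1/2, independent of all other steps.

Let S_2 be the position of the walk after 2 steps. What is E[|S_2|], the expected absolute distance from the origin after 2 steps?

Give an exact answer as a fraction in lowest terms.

Answer: 1

Derivation:
S_2 takes values m ≡ 0 (mod 2) with |m| ≤ 2; P(S_2=m) = C(2,(2+m)/2)/2^2.
Total paths: 2^2 = 4
Distribution: P(S=-2)=1/4, P(S=0)=2/4, P(S=2)=1/4
E[|S_2|] = Σ_m |m|·P(S_2=m) = 4/4 = 1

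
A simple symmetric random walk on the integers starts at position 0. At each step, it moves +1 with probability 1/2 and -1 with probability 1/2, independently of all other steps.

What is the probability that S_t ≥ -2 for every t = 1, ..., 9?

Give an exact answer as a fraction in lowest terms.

Let f(t,s) = #length-t paths at position s with S_1..S_t all ≥ -2.
f(t,s) = f(t-1,s-1) + f(t-1,s+1) for s ≥ -2; f(t,s) = 0 for s < -2.
t=0: f(0,0)=1
t=1: f(1,-1)=1 f(1,1)=1
t=2: f(2,-2)=1 f(2,0)=2 f(2,2)=1
t=3: f(3,-1)=3 f(3,1)=3 f(3,3)=1
t=4: f(4,-2)=3 f(4,0)=6 f(4,2)=4 f(4,4)=1
t=5: f(5,-1)=9 f(5,1)=10 f(5,3)=5 f(5,5)=1
t=6: f(6,-2)=9 f(6,0)=19 f(6,2)=15 f(6,4)=6 f(6,6)=1
t=7: f(7,-1)=28 f(7,1)=34 f(7,3)=21 f(7,5)=7 f(7,7)=1
t=8: f(8,-2)=28 f(8,0)=62 f(8,2)=55 f(8,4)=28 f(8,6)=8 f(8,8)=1
t=9: f(9,-1)=90 f(9,1)=117 f(9,3)=83 f(9,5)=36 f(9,7)=9 f(9,9)=1
Σ_s f(9,s) = 336
P = 336/512 = 21/32

Answer: 21/32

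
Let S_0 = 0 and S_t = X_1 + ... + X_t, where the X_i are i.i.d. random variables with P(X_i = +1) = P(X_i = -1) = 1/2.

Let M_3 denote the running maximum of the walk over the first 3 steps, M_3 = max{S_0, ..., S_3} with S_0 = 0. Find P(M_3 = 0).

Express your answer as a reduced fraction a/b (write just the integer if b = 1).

Answer: 3/8

Derivation:
Let M_3 = max(S_0,...,S_3). Use the reflection principle: for j ≥ 1, #{paths with M_3 ≥ j} = #{S_3 ≥ j} + #{S_3 ≥ j+1}.
P(M_3 ≥ 0) = 1 since S_0 = 0, so #{M_3 ≥ 0} = 8.
#{M_3 ≥ 1} = #{S_3 ≥ 1} + #{S_3 ≥ 2} = 4 + 1 = 5.
#{M_3 = 0} = 8 - 5 = 3.
P(M_3 = 0) = 3/8 = 3/8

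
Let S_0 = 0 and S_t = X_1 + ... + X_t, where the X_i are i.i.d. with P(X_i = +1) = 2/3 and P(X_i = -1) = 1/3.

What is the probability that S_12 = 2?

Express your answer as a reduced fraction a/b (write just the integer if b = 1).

To reach position 2 after 12 steps: need 7 steps of +1 and 5 steps of -1.
Number of such sequences: C(12,7) = 792
Each has probability (2/3)^7 · (1/3)^5 = 128/531441
P = 792 · 128/531441 = 11264/59049

Answer: 11264/59049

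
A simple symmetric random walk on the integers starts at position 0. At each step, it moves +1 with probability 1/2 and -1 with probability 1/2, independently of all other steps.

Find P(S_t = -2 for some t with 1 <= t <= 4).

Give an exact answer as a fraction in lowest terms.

Count via complement. Let g(t,s) = #length-t paths at position s with S_1..S_t all ≠ -2.
g(t,s) = g(t-1,s-1) + g(t-1,s+1) for s ≠ -2; g(t,-2) = 0.
t=0: g(0,0)=1
t=1: g(1,-1)=1 g(1,1)=1
t=2: g(2,0)=2 g(2,2)=1
t=3: g(3,-1)=2 g(3,1)=3 g(3,3)=1
t=4: g(4,0)=5 g(4,2)=4 g(4,4)=1
Paths never hitting -2: Σ_s g(4,s) = 10
Paths hitting -2: 2^4 - 10 = 6
P = 6/16 = 3/8

Answer: 3/8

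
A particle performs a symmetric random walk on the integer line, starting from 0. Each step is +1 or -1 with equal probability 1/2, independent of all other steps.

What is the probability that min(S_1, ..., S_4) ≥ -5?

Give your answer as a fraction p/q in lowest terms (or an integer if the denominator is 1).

Let f(t,s) = #length-t paths at position s with S_1..S_t all ≥ -5.
f(t,s) = f(t-1,s-1) + f(t-1,s+1) for s ≥ -5; f(t,s) = 0 for s < -5.
t=0: f(0,0)=1
t=1: f(1,-1)=1 f(1,1)=1
t=2: f(2,-2)=1 f(2,0)=2 f(2,2)=1
t=3: f(3,-3)=1 f(3,-1)=3 f(3,1)=3 f(3,3)=1
t=4: f(4,-4)=1 f(4,-2)=4 f(4,0)=6 f(4,2)=4 f(4,4)=1
Σ_s f(4,s) = 16
P = 16/16 = 1

Answer: 1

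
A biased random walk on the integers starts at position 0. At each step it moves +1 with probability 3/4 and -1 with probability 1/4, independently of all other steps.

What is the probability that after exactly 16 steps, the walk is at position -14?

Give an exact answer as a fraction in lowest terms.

Answer: 3/268435456

Derivation:
To reach position -14 after 16 steps: need 1 step of +1 and 15 steps of -1.
Number of such sequences: C(16,1) = 16
Each has probability (3/4)^1 · (1/4)^15 = 3/4294967296
P = 16 · 3/4294967296 = 3/268435456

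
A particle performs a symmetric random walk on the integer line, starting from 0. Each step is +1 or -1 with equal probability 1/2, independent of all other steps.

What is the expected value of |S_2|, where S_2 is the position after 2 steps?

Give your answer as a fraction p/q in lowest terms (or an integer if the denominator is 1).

Answer: 1

Derivation:
S_2 takes values m ≡ 0 (mod 2) with |m| ≤ 2; P(S_2=m) = C(2,(2+m)/2)/2^2.
Total paths: 2^2 = 4
Distribution: P(S=-2)=1/4, P(S=0)=2/4, P(S=2)=1/4
E[|S_2|] = Σ_m |m|·P(S_2=m) = 4/4 = 1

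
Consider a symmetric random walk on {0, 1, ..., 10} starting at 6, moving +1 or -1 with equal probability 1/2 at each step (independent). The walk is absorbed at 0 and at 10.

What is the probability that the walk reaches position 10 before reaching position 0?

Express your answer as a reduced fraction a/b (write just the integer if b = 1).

Answer: 3/5

Derivation:
Symmetric walk (p = 1/2): the harmonic-function argument gives P(hit 10 before 0 | start at 6) = a/N.
P = 6/10 = 3/5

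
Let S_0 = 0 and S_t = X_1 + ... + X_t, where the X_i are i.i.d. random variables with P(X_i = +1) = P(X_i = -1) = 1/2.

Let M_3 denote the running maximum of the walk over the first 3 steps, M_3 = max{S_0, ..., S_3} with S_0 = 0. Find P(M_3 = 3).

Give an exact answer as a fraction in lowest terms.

Answer: 1/8

Derivation:
Let M_3 = max(S_0,...,S_3). Use the reflection principle: for j ≥ 1, #{paths with M_3 ≥ j} = #{S_3 ≥ j} + #{S_3 ≥ j+1}.
By reflection, #{M_3 ≥ 3} = #{S_3 ≥ 3} + #{S_3 ≥ 4} = 1 + 0 = 1.
#{M_3 ≥ 4} = #{S_3 ≥ 4} + #{S_3 ≥ 5} = 0 + 0 = 0.
#{M_3 = 3} = 1 - 0 = 1.
P(M_3 = 3) = 1/8 = 1/8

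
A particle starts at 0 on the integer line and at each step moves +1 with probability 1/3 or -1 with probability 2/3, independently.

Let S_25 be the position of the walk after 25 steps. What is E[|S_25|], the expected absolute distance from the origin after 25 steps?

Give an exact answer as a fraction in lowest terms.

Answer: 2404306276525/282429536481

Derivation:
S_25 takes values m ≡ 1 (mod 2) with |m| ≤ 25; P(S_25=m) = C(25,(25+m)/2) · (1/3)^((25+m)/2) · (2/3)^((25-m)/2).
Distribution: P(S=-25)=33554432/847288609443, P(S=-23)=419430400/847288609443, P(S=-21)=838860800/282429536481, P(S=-19)=9646899200/847288609443, P(S=-17)=26528972800/847288609443, P(S=-15)=18570280960/282429536481, P(S=-13)=92851404800/847288609443, P(S=-11)=126012620800/847288609443, P(S=-9)=15751577600/94143178827, P(S=-7)=133888409600/847288609443, P(S=-5)=107110727680/847288609443, P(S=-3)=24343347200/282429536481, P(S=-1)=42600857600/847288609443, P(S=1)=21300428800/847288609443, P(S=3)=3042918400/282429536481, P(S=5)=3347210240/847288609443, P(S=7)=1046003200/847288609443, P(S=9)=30764800/94143178827, P(S=11)=61529600/847288609443, P(S=13)=11334400/847288609443, P(S=15)=566720/282429536481, P(S=17)=202400/847288609443, P(S=19)=18400/847288609443, P(S=21)=400/282429536481, P(S=23)=50/847288609443, P(S=25)=1/847288609443
E[|S_25|] = Σ_m |m|·P(S_25=m) = 2404306276525/282429536481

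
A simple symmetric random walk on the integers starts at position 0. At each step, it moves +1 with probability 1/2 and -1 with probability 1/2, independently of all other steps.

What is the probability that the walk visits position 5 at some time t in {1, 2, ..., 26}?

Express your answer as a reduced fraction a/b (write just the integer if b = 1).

Count via complement. Let g(t,s) = #length-t paths at position s with S_1..S_t all ≠ 5.
g(t,s) = g(t-1,s-1) + g(t-1,s+1) for s ≠ 5; g(t,5) = 0.
t=0: g(0,0)=1
t=1: g(1,-1)=1 g(1,1)=1
t=2: g(2,-2)=1 g(2,0)=2 g(2,2)=1
t=3: g(3,-3)=1 g(3,-1)=3 g(3,1)=3 g(3,3)=1
t=4: g(4,-4)=1 g(4,-2)=4 g(4,0)=6 g(4,2)=4 g(4,4)=1
t=5: g(5,-5)=1 g(5,-3)=5 g(5,-1)=10 g(5,1)=10 g(5,3)=5
t=6: g(6,-6)=1 g(6,-4)=6 g(6,-2)=15 g(6,0)=20 g(6,2)=15 g(6,4)=5
t=7: g(7,-7)=1 g(7,-5)=7 g(7,-3)=21 g(7,-1)=35 g(7,1)=35 g(7,3)=20
t=8: g(8,-8)=1 g(8,-6)=8 g(8,-4)=28 g(8,-2)=56 g(8,0)=70 g(8,2)=55 g(8,4)=20
t=9: g(9,-9)=1 g(9,-7)=9 g(9,-5)=36 g(9,-3)=84 g(9,-1)=126 g(9,1)=125 g(9,3)=75
t=10: g(10,-10)=1 g(10,-8)=10 g(10,-6)=45 g(10,-4)=120 g(10,-2)=210 g(10,0)=251 g(10,2)=200 g(10,4)=75
t=11: g(11,-11)=1 g(11,-9)=11 g(11,-7)=55 g(11,-5)=165 g(11,-3)=330 g(11,-1)=461 g(11,1)=451 g(11,3)=275
t=12: g(12,-12)=1 g(12,-10)=12 g(12,-8)=66 g(12,-6)=220 g(12,-4)=495 g(12,-2)=791 g(12,0)=912 g(12,2)=726 g(12,4)=275
t=13: g(13,-13)=1 g(13,-11)=13 g(13,-9)=78 g(13,-7)=286 g(13,-5)=715 g(13,-3)=1286 g(13,-1)=1703 g(13,1)=1638 g(13,3)=1001
t=14: g(14,-14)=1 g(14,-12)=14 g(14,-10)=91 g(14,-8)=364 g(14,-6)=1001 g(14,-4)=2001 g(14,-2)=2989 g(14,0)=3341 g(14,2)=2639 g(14,4)=1001
t=15: g(15,-15)=1 g(15,-13)=15 g(15,-11)=105 g(15,-9)=455 g(15,-7)=1365 g(15,-5)=3002 g(15,-3)=4990 g(15,-1)=6330 g(15,1)=5980 g(15,3)=3640
t=16: g(16,-16)=1 g(16,-14)=16 g(16,-12)=120 g(16,-10)=560 g(16,-8)=1820 g(16,-6)=4367 g(16,-4)=7992 g(16,-2)=11320 g(16,0)=12310 g(16,2)=9620 g(16,4)=3640
t=17: g(17,-17)=1 g(17,-15)=17 g(17,-13)=136 g(17,-11)=680 g(17,-9)=2380 g(17,-7)=6187 g(17,-5)=12359 g(17,-3)=19312 g(17,-1)=23630 g(17,1)=21930 g(17,3)=13260
t=18: g(18,-18)=1 g(18,-16)=18 g(18,-14)=153 g(18,-12)=816 g(18,-10)=3060 g(18,-8)=8567 g(18,-6)=18546 g(18,-4)=31671 g(18,-2)=42942 g(18,0)=45560 g(18,2)=35190 g(18,4)=13260
t=19: g(19,-19)=1 g(19,-17)=19 g(19,-15)=171 g(19,-13)=969 g(19,-11)=3876 g(19,-9)=11627 g(19,-7)=27113 g(19,-5)=50217 g(19,-3)=74613 g(19,-1)=88502 g(19,1)=80750 g(19,3)=48450
t=20: g(20,-20)=1 g(20,-18)=20 g(20,-16)=190 g(20,-14)=1140 g(20,-12)=4845 g(20,-10)=15503 g(20,-8)=38740 g(20,-6)=77330 g(20,-4)=124830 g(20,-2)=163115 g(20,0)=169252 g(20,2)=129200 g(20,4)=48450
t=21: g(21,-21)=1 g(21,-19)=21 g(21,-17)=210 g(21,-15)=1330 g(21,-13)=5985 g(21,-11)=20348 g(21,-9)=54243 g(21,-7)=116070 g(21,-5)=202160 g(21,-3)=287945 g(21,-1)=332367 g(21,1)=298452 g(21,3)=177650
t=22: g(22,-22)=1 g(22,-20)=22 g(22,-18)=231 g(22,-16)=1540 g(22,-14)=7315 g(22,-12)=26333 g(22,-10)=74591 g(22,-8)=170313 g(22,-6)=318230 g(22,-4)=490105 g(22,-2)=620312 g(22,0)=630819 g(22,2)=476102 g(22,4)=177650
t=23: g(23,-23)=1 g(23,-21)=23 g(23,-19)=253 g(23,-17)=1771 g(23,-15)=8855 g(23,-13)=33648 g(23,-11)=100924 g(23,-9)=244904 g(23,-7)=488543 g(23,-5)=808335 g(23,-3)=1110417 g(23,-1)=1251131 g(23,1)=1106921 g(23,3)=653752
t=24: g(24,-24)=1 g(24,-22)=24 g(24,-20)=276 g(24,-18)=2024 g(24,-16)=10626 g(24,-14)=42503 g(24,-12)=134572 g(24,-10)=345828 g(24,-8)=733447 g(24,-6)=1296878 g(24,-4)=1918752 g(24,-2)=2361548 g(24,0)=2358052 g(24,2)=1760673 g(24,4)=653752
t=25: g(25,-25)=1 g(25,-23)=25 g(25,-21)=300 g(25,-19)=2300 g(25,-17)=12650 g(25,-15)=53129 g(25,-13)=177075 g(25,-11)=480400 g(25,-9)=1079275 g(25,-7)=2030325 g(25,-5)=3215630 g(25,-3)=4280300 g(25,-1)=4719600 g(25,1)=4118725 g(25,3)=2414425
t=26: g(26,-26)=1 g(26,-24)=26 g(26,-22)=325 g(26,-20)=2600 g(26,-18)=14950 g(26,-16)=65779 g(26,-14)=230204 g(26,-12)=657475 g(26,-10)=1559675 g(26,-8)=3109600 g(26,-6)=5245955 g(26,-4)=7495930 g(26,-2)=8999900 g(26,0)=8838325 g(26,2)=6533150 g(26,4)=2414425
Paths never hitting 5: Σ_s g(26,s) = 45168320
Paths hitting 5: 2^26 - 45168320 = 21940544
P = 21940544/67108864 = 342821/1048576

Answer: 342821/1048576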